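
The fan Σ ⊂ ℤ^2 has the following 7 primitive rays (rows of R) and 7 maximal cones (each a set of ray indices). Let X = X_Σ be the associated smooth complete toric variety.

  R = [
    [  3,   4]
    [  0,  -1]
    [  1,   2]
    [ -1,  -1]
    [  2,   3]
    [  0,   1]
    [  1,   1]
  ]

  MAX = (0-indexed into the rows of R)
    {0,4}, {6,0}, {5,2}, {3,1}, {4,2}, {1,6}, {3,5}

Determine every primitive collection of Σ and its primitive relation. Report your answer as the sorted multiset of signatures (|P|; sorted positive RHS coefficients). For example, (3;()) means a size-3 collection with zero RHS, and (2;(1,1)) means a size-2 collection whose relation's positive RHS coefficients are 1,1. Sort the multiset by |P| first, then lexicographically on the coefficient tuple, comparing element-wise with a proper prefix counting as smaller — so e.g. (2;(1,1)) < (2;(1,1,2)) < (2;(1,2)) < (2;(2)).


Primitive collections (14):

  P={1,5}:  v_{1} + v_{5} = 0  ⇒ sig = (2;())
  P={3,6}:  v_{3} + v_{6} = 0  ⇒ sig = (2;())
  P={0,3}:  v_{0} + v_{3} = v_{4}  ⇒ sig = (2;(1))
  P={1,2}:  v_{1} + v_{2} = v_{6}  ⇒ sig = (2;(1))
  P={2,3}:  v_{2} + v_{3} = v_{5}  ⇒ sig = (2;(1))
  P={2,6}:  v_{2} + v_{6} = v_{4}  ⇒ sig = (2;(1))
  P={3,4}:  v_{3} + v_{4} = v_{2}  ⇒ sig = (2;(1))
  P={4,6}:  v_{4} + v_{6} = v_{0}  ⇒ sig = (2;(1))
  P={5,6}:  v_{5} + v_{6} = v_{2}  ⇒ sig = (2;(1))
  P={0,5}:  v_{0} + v_{5} = v_{2} + v_{4}  ⇒ sig = (2;(1,1))
  P={0,2}:  v_{0} + v_{2} = 2·v_{4}  ⇒ sig = (2;(2))
  P={1,4}:  v_{1} + v_{4} = 2·v_{6}  ⇒ sig = (2;(2))
  P={4,5}:  v_{4} + v_{5} = 2·v_{2}  ⇒ sig = (2;(2))
  P={0,1}:  v_{0} + v_{1} = 3·v_{6}  ⇒ sig = (2;(3))

Hence PRS(X_Σ) =
[(2;()), (2;()), (2;(1)), (2;(1)), (2;(1)), (2;(1)), (2;(1)), (2;(1)), (2;(1)), (2;(1,1)), (2;(2)), (2;(2)), (2;(2)), (2;(3))]


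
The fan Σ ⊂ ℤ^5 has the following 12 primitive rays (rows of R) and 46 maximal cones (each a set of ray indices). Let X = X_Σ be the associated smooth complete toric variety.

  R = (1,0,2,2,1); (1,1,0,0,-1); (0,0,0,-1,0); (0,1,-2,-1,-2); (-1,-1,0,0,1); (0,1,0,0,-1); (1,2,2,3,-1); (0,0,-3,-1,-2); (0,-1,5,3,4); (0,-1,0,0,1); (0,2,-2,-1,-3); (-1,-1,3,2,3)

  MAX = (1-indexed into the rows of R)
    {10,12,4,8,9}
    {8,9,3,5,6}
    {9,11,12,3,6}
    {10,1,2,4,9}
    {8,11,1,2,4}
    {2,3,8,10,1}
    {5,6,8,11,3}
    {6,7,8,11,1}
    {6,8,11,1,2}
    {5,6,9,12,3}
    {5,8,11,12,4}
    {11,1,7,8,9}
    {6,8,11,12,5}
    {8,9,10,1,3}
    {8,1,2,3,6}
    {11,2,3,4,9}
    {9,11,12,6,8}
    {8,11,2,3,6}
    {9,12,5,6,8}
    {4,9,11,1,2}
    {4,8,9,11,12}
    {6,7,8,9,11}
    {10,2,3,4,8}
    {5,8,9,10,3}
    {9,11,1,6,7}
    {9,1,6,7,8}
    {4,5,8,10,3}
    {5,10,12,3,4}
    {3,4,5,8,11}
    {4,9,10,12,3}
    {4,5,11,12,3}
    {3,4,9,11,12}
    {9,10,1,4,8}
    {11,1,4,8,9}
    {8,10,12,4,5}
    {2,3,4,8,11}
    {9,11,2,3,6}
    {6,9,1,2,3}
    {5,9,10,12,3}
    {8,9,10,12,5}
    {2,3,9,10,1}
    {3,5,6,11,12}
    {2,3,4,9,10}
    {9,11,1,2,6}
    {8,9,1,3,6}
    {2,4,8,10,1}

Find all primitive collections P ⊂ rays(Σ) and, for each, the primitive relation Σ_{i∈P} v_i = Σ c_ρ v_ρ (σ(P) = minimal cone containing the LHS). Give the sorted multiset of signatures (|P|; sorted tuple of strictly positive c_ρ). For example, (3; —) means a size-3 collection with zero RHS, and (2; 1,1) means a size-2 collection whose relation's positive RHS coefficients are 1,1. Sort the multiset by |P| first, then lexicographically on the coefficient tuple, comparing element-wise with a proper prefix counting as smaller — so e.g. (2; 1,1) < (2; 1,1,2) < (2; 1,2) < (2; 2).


Minimal non-faces — 22 found among 12 rays, 46 max cones:

  {2,5}:  v_{2} + v_{5} = 0  ⟹  sig = (2; —)
  {6,10}:  v_{6} + v_{10} = 0  ⟹  sig = (2; —)
  {4,6}:  v_{4} + v_{6} = v_{11}  ⟹  sig = (2; 1)
  {10,11}:  v_{10} + v_{11} = v_{4}  ⟹  sig = (2; 1)
  {1,5}:  v_{1} + v_{5} = v_{8} + v_{9}  ⟹  sig = (2; 1,1)
  {2,12}:  v_{2} + v_{12} = v_{4} + v_{9}  ⟹  sig = (2; 1,1)
  {7,10}:  v_{7} + v_{10} = v_{1} + v_{8} + v_{9} + v_{11}  ⟹  sig = (2; 1,1,1,1)
  {4,7}:  v_{4} + v_{7} = v_{1} + v_{8} + v_{9} + 2·v_{11}  ⟹  sig = (2; 1,1,1,2)
  {1,12}:  v_{1} + v_{12} = v_{4} + v_{8} + 2·v_{9}  ⟹  sig = (2; 1,1,2)
  {2,7}:  v_{2} + v_{7} = 2·v_{1} + v_{6} + v_{11}  ⟹  sig = (2; 1,1,2)
  {5,7}:  v_{5} + v_{7} = v_{6} + 2·v_{8} + 2·v_{9} + v_{11}  ⟹  sig = (2; 1,1,2,2)
  {3,7}:  v_{3} + v_{7} = v_{1} + 2·v_{6}  ⟹  sig = (2; 1,2)
  {7,12}:  v_{7} + v_{12} = 2·v_{8} + 3·v_{9} + 2·v_{11}  ⟹  sig = (2; 2,2,3)
  {1,3,4}:  v_{1} + v_{3} + v_{4} = v_{2}  ⟹  sig = (3; 1)
  {2,8,9}:  v_{2} + v_{8} + v_{9} = v_{1}  ⟹  sig = (3; 1)
  {3,8,12}:  v_{3} + v_{8} + v_{12} = v_{5}  ⟹  sig = (3; 1)
  {4,5,9}:  v_{4} + v_{5} + v_{9} = v_{12}  ⟹  sig = (3; 1)
  {1,3,11}:  v_{1} + v_{3} + v_{11} = v_{2} + v_{6}  ⟹  sig = (3; 1,1)
  {5,9,11}:  v_{5} + v_{9} + v_{11} = v_{6} + v_{12}  ⟹  sig = (3; 1,1)
  {3,4,8,9}:  v_{3} + v_{4} + v_{8} + v_{9} = 0  ⟹  sig = (4; —)
  {3,8,9,11}:  v_{3} + v_{8} + v_{9} + v_{11} = v_{6}  ⟹  sig = (4; 1)
  {1,6,8,9,11}:  v_{1} + v_{6} + v_{8} + v_{9} + v_{11} = v_{7}  ⟹  sig = (5; 1)

so the primitive-relation signature multiset is
[(2; —), (2; —), (2; 1), (2; 1), (2; 1,1), (2; 1,1), (2; 1,1,1,1), (2; 1,1,1,2), (2; 1,1,2), (2; 1,1,2), (2; 1,1,2,2), (2; 1,2), (2; 2,2,3), (3; 1), (3; 1), (3; 1), (3; 1), (3; 1,1), (3; 1,1), (4; —), (4; 1), (5; 1)]


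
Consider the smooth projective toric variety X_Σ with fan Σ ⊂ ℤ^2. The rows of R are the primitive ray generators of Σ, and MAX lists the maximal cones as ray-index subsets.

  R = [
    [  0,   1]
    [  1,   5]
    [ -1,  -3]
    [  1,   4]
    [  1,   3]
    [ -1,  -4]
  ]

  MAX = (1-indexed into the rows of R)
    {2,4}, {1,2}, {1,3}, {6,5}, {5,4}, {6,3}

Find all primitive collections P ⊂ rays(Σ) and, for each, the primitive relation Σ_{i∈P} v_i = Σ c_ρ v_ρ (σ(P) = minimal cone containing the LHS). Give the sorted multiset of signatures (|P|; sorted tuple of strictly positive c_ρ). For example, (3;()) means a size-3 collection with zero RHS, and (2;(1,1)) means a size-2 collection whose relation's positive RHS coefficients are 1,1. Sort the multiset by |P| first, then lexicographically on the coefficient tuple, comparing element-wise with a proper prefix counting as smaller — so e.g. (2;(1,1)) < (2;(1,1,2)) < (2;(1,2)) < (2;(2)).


Δ(Σ) — 6 vertices, 9 min non-faces:

  P = {3,5}:  v_{3} + v_{5} = 0  so sig = (2;())
  P = {4,6}:  v_{4} + v_{6} = 0  so sig = (2;())
  P = {1,4}:  v_{1} + v_{4} = v_{2}  so sig = (2;(1))
  P = {1,5}:  v_{1} + v_{5} = v_{4}  so sig = (2;(1))
  P = {1,6}:  v_{1} + v_{6} = v_{3}  so sig = (2;(1))
  P = {2,6}:  v_{2} + v_{6} = v_{1}  so sig = (2;(1))
  P = {3,4}:  v_{3} + v_{4} = v_{1}  so sig = (2;(1))
  P = {2,3}:  v_{2} + v_{3} = 2·v_{1}  so sig = (2;(2))
  P = {2,5}:  v_{2} + v_{5} = 2·v_{4}  so sig = (2;(2))

Signatures (|P|; sorted positive RHS coefficients), sorted:
[(2;()), (2;()), (2;(1)), (2;(1)), (2;(1)), (2;(1)), (2;(1)), (2;(2)), (2;(2))]


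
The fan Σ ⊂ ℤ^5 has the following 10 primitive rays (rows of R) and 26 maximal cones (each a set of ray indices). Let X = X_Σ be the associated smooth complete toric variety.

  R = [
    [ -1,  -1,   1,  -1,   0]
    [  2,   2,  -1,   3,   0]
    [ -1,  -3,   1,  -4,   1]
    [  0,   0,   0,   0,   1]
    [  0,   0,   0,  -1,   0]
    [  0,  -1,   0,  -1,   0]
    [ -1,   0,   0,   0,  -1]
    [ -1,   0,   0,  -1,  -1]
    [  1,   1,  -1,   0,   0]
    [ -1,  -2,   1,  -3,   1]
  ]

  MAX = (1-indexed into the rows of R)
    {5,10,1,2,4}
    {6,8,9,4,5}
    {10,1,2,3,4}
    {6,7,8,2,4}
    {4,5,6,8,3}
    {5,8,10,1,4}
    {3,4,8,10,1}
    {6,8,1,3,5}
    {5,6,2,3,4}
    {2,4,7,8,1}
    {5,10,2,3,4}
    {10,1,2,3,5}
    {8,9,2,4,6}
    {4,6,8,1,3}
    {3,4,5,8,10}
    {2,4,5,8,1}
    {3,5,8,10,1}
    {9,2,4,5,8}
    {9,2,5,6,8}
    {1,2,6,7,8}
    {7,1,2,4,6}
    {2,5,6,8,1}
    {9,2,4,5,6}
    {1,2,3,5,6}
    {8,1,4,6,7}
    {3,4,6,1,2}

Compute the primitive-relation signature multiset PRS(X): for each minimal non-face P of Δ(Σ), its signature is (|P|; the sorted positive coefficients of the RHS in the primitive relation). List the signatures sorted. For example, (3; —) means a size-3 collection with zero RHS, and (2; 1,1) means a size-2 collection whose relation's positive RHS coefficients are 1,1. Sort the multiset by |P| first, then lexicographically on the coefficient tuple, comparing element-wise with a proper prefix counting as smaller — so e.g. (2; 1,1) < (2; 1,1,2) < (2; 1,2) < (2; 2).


Primitive collections (14):

  P = {1,9}:  v_{1} + v_{9} = v_{5} ; sig = (2; 1)
  P = {5,7}:  v_{5} + v_{7} = v_{8} ; sig = (2; 1)
  P = {6,10}:  v_{6} + v_{10} = v_{3} ; sig = (2; 1)
  P = {7,10}:  v_{7} + v_{10} = v_{1} + v_{4} + v_{6} + v_{8} ; sig = (2; 1,1,1,1)
  P = {3,7}:  v_{3} + v_{7} = v_{1} + v_{4} + 2·v_{6} + v_{8} ; sig = (2; 1,1,1,2)
  P = {7,9}:  v_{7} + v_{9} = v_{2} + v_{4} + v_{6} + 2·v_{8} ; sig = (2; 1,1,1,2)
  P = {9,10}:  v_{9} + v_{10} = v_{4} + 2·v_{5} + v_{6} ; sig = (2; 1,1,2)
  P = {3,9}:  v_{3} + v_{9} = v_{4} + 2·v_{5} + 2·v_{6} ; sig = (2; 1,2,2)
  P = {2,8,10}:  v_{2} + v_{8} + v_{10} = v_{5} ; sig = (3; 1)
  P = {2,3,8}:  v_{2} + v_{3} + v_{8} = v_{5} + v_{6} ; sig = (3; 1,1)
  P = {1,4,5,6}:  v_{1} + v_{4} + v_{5} + v_{6} = v_{10} ; sig = (4; 1)
  P = {1,3,4,5}:  v_{1} + v_{3} + v_{4} + v_{5} = 2·v_{10} ; sig = (4; 2)
  P = {1,2,4,6,8}:  v_{1} + v_{2} + v_{4} + v_{6} + v_{8} = 0 ; sig = (5; —)
  P = {2,4,5,6,8}:  v_{2} + v_{4} + v_{5} + v_{6} + v_{8} = v_{9} ; sig = (5; 1)

so the primitive-relation signature multiset is
    (2; 1)
    (2; 1)
    (2; 1)
    (2; 1,1,1,1)
    (2; 1,1,1,2)
    (2; 1,1,1,2)
    (2; 1,1,2)
    (2; 1,2,2)
    (3; 1)
    (3; 1,1)
    (4; 1)
    (4; 2)
    (5; —)
    (5; 1)


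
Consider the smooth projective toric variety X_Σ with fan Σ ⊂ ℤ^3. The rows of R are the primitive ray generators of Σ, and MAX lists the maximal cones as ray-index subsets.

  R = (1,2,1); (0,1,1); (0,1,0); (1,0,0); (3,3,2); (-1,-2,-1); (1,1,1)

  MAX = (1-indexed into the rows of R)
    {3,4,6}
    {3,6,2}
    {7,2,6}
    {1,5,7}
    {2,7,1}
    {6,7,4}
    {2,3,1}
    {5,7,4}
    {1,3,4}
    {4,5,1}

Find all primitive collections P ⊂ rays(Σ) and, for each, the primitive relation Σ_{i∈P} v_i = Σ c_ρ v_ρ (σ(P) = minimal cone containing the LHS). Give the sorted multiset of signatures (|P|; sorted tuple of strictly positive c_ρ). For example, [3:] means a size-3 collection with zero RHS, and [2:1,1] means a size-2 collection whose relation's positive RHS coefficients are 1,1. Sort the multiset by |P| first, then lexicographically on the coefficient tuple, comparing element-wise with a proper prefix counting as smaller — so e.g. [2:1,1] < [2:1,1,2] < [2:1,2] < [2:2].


7 minimal non-faces of Δ(Σ) (on 7 rays):

  P={1,6}:  v_{1} + v_{6} = 0 ; sig = [2:]
  P={2,4}:  v_{2} + v_{4} = v_{7} ; sig = [2:1]
  P={3,7}:  v_{3} + v_{7} = v_{1} ; sig = [2:1]
  P={5,6}:  v_{5} + v_{6} = v_{4} + v_{7} ; sig = [2:1,1]
  P={2,5}:  v_{2} + v_{5} = v_{1} + 2·v_{7} ; sig = [2:1,2]
  P={3,5}:  v_{3} + v_{5} = 2·v_{1} + v_{4} ; sig = [2:1,2]
  P={1,4,7}:  v_{1} + v_{4} + v_{7} = v_{5} ; sig = [3:1]

Signatures (|P|; sorted positive RHS coefficients), sorted:
    |P|=2: 6 collections, coeffs (), (1), (1), (1,1), (1,2), (1,2)
    |P|=3: 1 collection, coeffs (1)


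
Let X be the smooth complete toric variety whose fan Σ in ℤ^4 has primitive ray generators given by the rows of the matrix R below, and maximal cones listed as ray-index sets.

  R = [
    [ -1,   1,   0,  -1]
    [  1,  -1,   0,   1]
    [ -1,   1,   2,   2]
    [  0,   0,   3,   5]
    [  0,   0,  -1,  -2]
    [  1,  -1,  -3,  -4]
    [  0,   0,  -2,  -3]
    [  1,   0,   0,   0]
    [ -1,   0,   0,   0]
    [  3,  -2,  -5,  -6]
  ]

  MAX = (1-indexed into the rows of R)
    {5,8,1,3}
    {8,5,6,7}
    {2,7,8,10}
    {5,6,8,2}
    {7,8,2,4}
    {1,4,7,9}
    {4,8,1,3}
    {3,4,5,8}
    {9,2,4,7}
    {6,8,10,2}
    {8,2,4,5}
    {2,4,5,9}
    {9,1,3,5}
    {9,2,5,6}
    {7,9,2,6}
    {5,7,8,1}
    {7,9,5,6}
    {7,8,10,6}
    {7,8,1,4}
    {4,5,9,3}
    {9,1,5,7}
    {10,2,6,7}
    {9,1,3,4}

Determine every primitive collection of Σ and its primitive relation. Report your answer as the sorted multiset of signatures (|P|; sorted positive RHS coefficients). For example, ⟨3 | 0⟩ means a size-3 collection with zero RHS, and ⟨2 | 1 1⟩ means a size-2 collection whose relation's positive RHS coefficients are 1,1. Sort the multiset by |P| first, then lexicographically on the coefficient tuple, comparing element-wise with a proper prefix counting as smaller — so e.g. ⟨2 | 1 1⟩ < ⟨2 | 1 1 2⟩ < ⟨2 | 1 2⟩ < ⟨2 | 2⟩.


16 collections generate NE(X_Σ); each relation:

  • {1,2}:  v_{1} + v_{2} = 0 — sig = ⟨2 | 0⟩
  • {8,9}:  v_{8} + v_{9} = 0 — sig = ⟨2 | 0⟩
  • {3,6}:  v_{3} + v_{6} = v_{5} — sig = ⟨2 | 1⟩
  • {3,7}:  v_{3} + v_{7} = v_{1} — sig = ⟨2 | 1⟩
  • {4,6}:  v_{4} + v_{6} = v_{2} — sig = ⟨2 | 1⟩
  • {1,6}:  v_{1} + v_{6} = v_{5} + v_{7} — sig = ⟨2 | 1 1⟩
  • {2,3}:  v_{2} + v_{3} = v_{4} + v_{5} — sig = ⟨2 | 1 1⟩
  • {3,10}:  v_{3} + v_{10} = v_{6} + v_{8} — sig = ⟨2 | 1 1⟩
  • {1,10}:  v_{1} + v_{10} = v_{6} + v_{7} + v_{8} — sig = ⟨2 | 1 1 1⟩
  • {9,10}:  v_{9} + v_{10} = v_{2} + v_{6} + v_{7} — sig = ⟨2 | 1 1 1⟩
  • {4,10}:  v_{4} + v_{10} = 2·v_{2} + v_{7} + v_{8} — sig = ⟨2 | 1 1 2⟩
  • {5,10}:  v_{5} + v_{10} = 2·v_{6} + v_{8} — sig = ⟨2 | 1 2⟩
  • {4,5,7}:  v_{4} + v_{5} + v_{7} = 0 — sig = ⟨3 | 0⟩
  • {1,4,5}:  v_{1} + v_{4} + v_{5} = v_{3} — sig = ⟨3 | 1⟩
  • {2,5,7}:  v_{2} + v_{5} + v_{7} = v_{6} — sig = ⟨3 | 1⟩
  • {2,6,7,8}:  v_{2} + v_{6} + v_{7} + v_{8} = v_{10} — sig = ⟨4 | 1⟩

so the primitive-relation signature multiset is
    ⟨2 | 0⟩
    ⟨2 | 0⟩
    ⟨2 | 1⟩
    ⟨2 | 1⟩
    ⟨2 | 1⟩
    ⟨2 | 1 1⟩
    ⟨2 | 1 1⟩
    ⟨2 | 1 1⟩
    ⟨2 | 1 1 1⟩
    ⟨2 | 1 1 1⟩
    ⟨2 | 1 1 2⟩
    ⟨2 | 1 2⟩
    ⟨3 | 0⟩
    ⟨3 | 1⟩
    ⟨3 | 1⟩
    ⟨4 | 1⟩


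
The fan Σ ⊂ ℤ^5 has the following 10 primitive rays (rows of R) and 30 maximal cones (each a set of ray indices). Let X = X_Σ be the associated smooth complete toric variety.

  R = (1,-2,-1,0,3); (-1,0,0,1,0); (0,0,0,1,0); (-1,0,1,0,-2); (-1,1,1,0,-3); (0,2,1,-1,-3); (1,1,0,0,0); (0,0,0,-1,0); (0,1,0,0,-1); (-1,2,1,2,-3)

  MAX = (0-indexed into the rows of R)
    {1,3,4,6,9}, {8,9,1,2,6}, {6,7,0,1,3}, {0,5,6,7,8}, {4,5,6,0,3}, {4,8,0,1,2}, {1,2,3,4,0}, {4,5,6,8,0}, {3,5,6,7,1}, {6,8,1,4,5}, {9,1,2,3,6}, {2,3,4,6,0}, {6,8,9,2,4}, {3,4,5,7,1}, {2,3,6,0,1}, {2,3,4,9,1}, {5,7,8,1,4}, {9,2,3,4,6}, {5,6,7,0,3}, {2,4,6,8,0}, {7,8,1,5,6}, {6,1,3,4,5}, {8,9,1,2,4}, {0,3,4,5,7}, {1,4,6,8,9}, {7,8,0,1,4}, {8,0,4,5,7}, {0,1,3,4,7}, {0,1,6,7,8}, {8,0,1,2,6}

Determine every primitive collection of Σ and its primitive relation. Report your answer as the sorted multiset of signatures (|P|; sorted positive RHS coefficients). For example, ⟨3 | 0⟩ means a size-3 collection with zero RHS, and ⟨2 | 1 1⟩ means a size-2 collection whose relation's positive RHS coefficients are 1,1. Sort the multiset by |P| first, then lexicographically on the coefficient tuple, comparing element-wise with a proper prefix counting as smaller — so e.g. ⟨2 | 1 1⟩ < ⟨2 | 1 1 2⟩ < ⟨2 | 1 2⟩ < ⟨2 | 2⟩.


Σ has 10 primitive collections:

  P={2,7}:  v_{2} + v_{7} = 0 ; sig = ⟨2 | 0⟩
  P={3,8}:  v_{3} + v_{8} = v_{4} ; sig = ⟨2 | 1⟩
  P={2,5}:  v_{2} + v_{5} = v_{4} + v_{6} ; sig = ⟨2 | 1 1⟩
  P={7,9}:  v_{7} + v_{9} = v_{1} + v_{4} + v_{6} ; sig = ⟨2 | 1 1 1⟩
  P={5,9}:  v_{5} + v_{9} = v_{1} + 2·v_{4} + 2·v_{6} ; sig = ⟨2 | 1 2 2⟩
  P={0,9}:  v_{0} + v_{9} = 2·v_{2} ; sig = ⟨2 | 2⟩
  P={0,1,5}:  v_{0} + v_{1} + v_{5} = 0 ; sig = ⟨3 | 0⟩
  P={4,6,7}:  v_{4} + v_{6} + v_{7} = v_{5} ; sig = ⟨3 | 1⟩
  P={0,1,4,6}:  v_{0} + v_{1} + v_{4} + v_{6} = v_{2} ; sig = ⟨4 | 1⟩
  P={1,2,4,6}:  v_{1} + v_{2} + v_{4} + v_{6} = v_{9} ; sig = ⟨4 | 1⟩

Signatures (|P|; sorted positive RHS coefficients), sorted:
[⟨2 | 0⟩, ⟨2 | 1⟩, ⟨2 | 1 1⟩, ⟨2 | 1 1 1⟩, ⟨2 | 1 2 2⟩, ⟨2 | 2⟩, ⟨3 | 0⟩, ⟨3 | 1⟩, ⟨4 | 1⟩, ⟨4 | 1⟩]


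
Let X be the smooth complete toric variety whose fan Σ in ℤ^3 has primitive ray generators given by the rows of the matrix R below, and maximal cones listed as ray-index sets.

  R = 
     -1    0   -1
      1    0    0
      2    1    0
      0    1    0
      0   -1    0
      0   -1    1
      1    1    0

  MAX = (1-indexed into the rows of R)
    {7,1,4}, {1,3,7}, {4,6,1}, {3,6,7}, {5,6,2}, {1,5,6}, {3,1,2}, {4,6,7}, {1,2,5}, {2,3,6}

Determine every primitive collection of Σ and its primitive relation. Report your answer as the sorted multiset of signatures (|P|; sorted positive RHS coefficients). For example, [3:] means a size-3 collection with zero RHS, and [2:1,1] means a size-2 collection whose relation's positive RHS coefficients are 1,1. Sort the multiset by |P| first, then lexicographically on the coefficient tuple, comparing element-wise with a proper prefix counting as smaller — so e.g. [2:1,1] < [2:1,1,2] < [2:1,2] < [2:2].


Δ(Σ) — 7 vertices, 9 min non-faces:

  P = {4,5}:  v_{4} + v_{5} = 0  →  sig = [2:]
  P = {2,4}:  v_{2} + v_{4} = v_{7}  →  sig = [2:1]
  P = {2,7}:  v_{2} + v_{7} = v_{3}  →  sig = [2:1]
  P = {5,7}:  v_{5} + v_{7} = v_{2}  →  sig = [2:1]
  P = {3,4}:  v_{3} + v_{4} = 2·v_{7}  →  sig = [2:2]
  P = {3,5}:  v_{3} + v_{5} = 2·v_{2}  →  sig = [2:2]
  P = {1,6,7}:  v_{1} + v_{6} + v_{7} = 0  →  sig = [3:]
  P = {1,2,6}:  v_{1} + v_{2} + v_{6} = v_{5}  →  sig = [3:1]
  P = {1,3,6}:  v_{1} + v_{3} + v_{6} = v_{2}  →  sig = [3:1]

Hence PRS(X_Σ) =
    |P|=2: 6 collections, coeffs (), (1), (1), (1), (2), (2)
    |P|=3: 3 collections, coeffs (), (1), (1)


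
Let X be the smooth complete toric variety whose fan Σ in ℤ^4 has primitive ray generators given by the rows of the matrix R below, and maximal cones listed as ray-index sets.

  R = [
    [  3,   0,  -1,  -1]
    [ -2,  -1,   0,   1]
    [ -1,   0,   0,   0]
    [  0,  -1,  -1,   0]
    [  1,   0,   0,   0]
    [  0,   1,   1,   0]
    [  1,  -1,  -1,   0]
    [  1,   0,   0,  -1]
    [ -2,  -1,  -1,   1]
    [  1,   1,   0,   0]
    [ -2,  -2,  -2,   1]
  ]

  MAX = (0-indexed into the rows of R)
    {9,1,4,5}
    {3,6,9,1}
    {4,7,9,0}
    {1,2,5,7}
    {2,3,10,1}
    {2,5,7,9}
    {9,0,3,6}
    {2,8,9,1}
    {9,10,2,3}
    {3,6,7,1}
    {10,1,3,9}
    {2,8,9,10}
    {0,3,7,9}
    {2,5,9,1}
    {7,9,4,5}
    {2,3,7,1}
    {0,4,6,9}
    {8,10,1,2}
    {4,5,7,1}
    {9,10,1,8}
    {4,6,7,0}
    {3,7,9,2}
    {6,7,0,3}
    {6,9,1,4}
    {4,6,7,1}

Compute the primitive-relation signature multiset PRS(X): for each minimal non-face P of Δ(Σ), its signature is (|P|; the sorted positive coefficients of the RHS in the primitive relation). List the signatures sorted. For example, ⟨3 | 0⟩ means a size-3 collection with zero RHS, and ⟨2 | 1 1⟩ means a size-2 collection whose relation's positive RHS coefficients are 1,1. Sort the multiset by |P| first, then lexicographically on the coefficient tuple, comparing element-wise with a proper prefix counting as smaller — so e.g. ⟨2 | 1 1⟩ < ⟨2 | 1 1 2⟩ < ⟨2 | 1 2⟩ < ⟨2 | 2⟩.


Σ has 23 primitive collections:

  • {2,4}:  v_{2} + v_{4} = 0  →  sig = ⟨2 | 0⟩
  • {3,5}:  v_{3} + v_{5} = 0  →  sig = ⟨2 | 0⟩
  • {0,1}:  v_{0} + v_{1} = v_{6}  →  sig = ⟨2 | 1⟩
  • {2,6}:  v_{2} + v_{6} = v_{3}  →  sig = ⟨2 | 1⟩
  • {3,4}:  v_{3} + v_{4} = v_{6}  →  sig = ⟨2 | 1⟩
  • {3,8}:  v_{3} + v_{8} = v_{10}  →  sig = ⟨2 | 1⟩
  • {5,6}:  v_{5} + v_{6} = v_{4}  →  sig = ⟨2 | 1⟩
  • {5,10}:  v_{5} + v_{10} = v_{8}  →  sig = ⟨2 | 1⟩
  • {7,8}:  v_{7} + v_{8} = v_{2} + v_{3}  →  sig = ⟨2 | 1 1⟩
  • {0,2}:  v_{0} + v_{2} = v_{3} + v_{7} + v_{9}  →  sig = ⟨2 | 1 1 1⟩
  • {0,5}:  v_{0} + v_{5} = v_{4} + v_{7} + v_{9}  →  sig = ⟨2 | 1 1 1⟩
  • {4,8}:  v_{4} + v_{8} = v_{1} + v_{3} + v_{9}  →  sig = ⟨2 | 1 1 1⟩
  • {5,8}:  v_{5} + v_{8} = v_{1} + v_{2} + v_{9}  →  sig = ⟨2 | 1 1 1⟩
  • {4,10}:  v_{4} + v_{10} = v_{1} + 2·v_{3} + v_{9}  →  sig = ⟨2 | 1 1 2⟩
  • {6,8}:  v_{6} + v_{8} = v_{1} + 2·v_{3} + v_{9}  →  sig = ⟨2 | 1 1 2⟩
  • {6,10}:  v_{6} + v_{10} = v_{1} + 3·v_{3} + v_{9}  →  sig = ⟨2 | 1 1 3⟩
  • {0,8}:  v_{0} + v_{8} = 2·v_{3} + v_{9}  →  sig = ⟨2 | 1 2⟩
  • {7,10}:  v_{7} + v_{10} = v_{2} + 2·v_{3}  →  sig = ⟨2 | 1 2⟩
  • {0,10}:  v_{0} + v_{10} = 3·v_{3} + v_{9}  →  sig = ⟨2 | 1 3⟩
  • {1,7,9}:  v_{1} + v_{7} + v_{9} = 0  →  sig = ⟨3 | 0⟩
  • {6,7,9}:  v_{6} + v_{7} + v_{9} = v_{0}  →  sig = ⟨3 | 1⟩
  • {1,2,3,9}:  v_{1} + v_{2} + v_{3} + v_{9} = v_{8}  →  sig = ⟨4 | 1⟩
  • {1,2,9,10}:  v_{1} + v_{2} + v_{9} + v_{10} = 2·v_{8}  →  sig = ⟨4 | 2⟩

Hence PRS(X_Σ) =
[⟨2 | 0⟩, ⟨2 | 0⟩, ⟨2 | 1⟩, ⟨2 | 1⟩, ⟨2 | 1⟩, ⟨2 | 1⟩, ⟨2 | 1⟩, ⟨2 | 1⟩, ⟨2 | 1 1⟩, ⟨2 | 1 1 1⟩, ⟨2 | 1 1 1⟩, ⟨2 | 1 1 1⟩, ⟨2 | 1 1 1⟩, ⟨2 | 1 1 2⟩, ⟨2 | 1 1 2⟩, ⟨2 | 1 1 3⟩, ⟨2 | 1 2⟩, ⟨2 | 1 2⟩, ⟨2 | 1 3⟩, ⟨3 | 0⟩, ⟨3 | 1⟩, ⟨4 | 1⟩, ⟨4 | 2⟩]


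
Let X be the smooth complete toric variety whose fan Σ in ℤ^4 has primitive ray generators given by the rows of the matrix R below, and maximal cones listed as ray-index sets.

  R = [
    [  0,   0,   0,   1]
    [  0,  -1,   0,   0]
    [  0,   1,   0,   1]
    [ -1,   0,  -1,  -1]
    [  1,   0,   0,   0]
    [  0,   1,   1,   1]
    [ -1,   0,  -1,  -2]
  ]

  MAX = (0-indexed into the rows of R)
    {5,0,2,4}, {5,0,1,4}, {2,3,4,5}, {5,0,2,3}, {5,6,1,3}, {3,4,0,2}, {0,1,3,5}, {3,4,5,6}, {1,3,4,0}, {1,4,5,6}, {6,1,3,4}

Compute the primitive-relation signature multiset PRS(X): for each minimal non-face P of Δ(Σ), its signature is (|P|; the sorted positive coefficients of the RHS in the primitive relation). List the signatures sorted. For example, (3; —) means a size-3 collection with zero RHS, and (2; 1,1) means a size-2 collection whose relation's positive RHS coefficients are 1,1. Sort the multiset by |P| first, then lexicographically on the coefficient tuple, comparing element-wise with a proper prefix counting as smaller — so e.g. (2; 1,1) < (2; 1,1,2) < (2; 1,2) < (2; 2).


The 5 primitive collections of Σ (r=7, n=4):

  P={0,6}:  v_{0} + v_{6} = v_{3} ; sig = (2; 1)
  P={1,2}:  v_{1} + v_{2} = v_{0} ; sig = (2; 1)
  P={2,6}:  v_{2} + v_{6} = 2·v_{3} + v_{4} + v_{5} ; sig = (2; 1,1,2)
  P={1,3,4,5}:  v_{1} + v_{3} + v_{4} + v_{5} = 0 ; sig = (4; —)
  P={0,3,4,5}:  v_{0} + v_{3} + v_{4} + v_{5} = v_{2} ; sig = (4; 1)

Hence PRS(X_Σ) =
[(2; 1), (2; 1), (2; 1,1,2), (4; —), (4; 1)]


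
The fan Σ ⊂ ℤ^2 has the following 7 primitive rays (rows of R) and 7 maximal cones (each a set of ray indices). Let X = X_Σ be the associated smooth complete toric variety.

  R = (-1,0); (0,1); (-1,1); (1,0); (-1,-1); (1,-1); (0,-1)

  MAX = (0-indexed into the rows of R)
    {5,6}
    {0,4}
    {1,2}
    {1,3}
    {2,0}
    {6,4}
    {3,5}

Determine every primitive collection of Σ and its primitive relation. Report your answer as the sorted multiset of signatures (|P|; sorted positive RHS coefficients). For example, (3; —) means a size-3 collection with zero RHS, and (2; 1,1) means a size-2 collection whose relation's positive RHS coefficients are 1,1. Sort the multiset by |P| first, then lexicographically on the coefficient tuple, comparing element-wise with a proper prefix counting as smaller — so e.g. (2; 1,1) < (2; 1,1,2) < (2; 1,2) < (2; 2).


|primitive collections| = 14. Relations:

  • {0,3}:  v_{0} + v_{3} = 0  so sig = (2; —)
  • {1,6}:  v_{1} + v_{6} = 0  so sig = (2; —)
  • {2,5}:  v_{2} + v_{5} = 0  so sig = (2; —)
  • {0,1}:  v_{0} + v_{1} = v_{2}  so sig = (2; 1)
  • {0,5}:  v_{0} + v_{5} = v_{6}  so sig = (2; 1)
  • {0,6}:  v_{0} + v_{6} = v_{4}  so sig = (2; 1)
  • {1,4}:  v_{1} + v_{4} = v_{0}  so sig = (2; 1)
  • {1,5}:  v_{1} + v_{5} = v_{3}  so sig = (2; 1)
  • {2,3}:  v_{2} + v_{3} = v_{1}  so sig = (2; 1)
  • {2,6}:  v_{2} + v_{6} = v_{0}  so sig = (2; 1)
  • {3,4}:  v_{3} + v_{4} = v_{6}  so sig = (2; 1)
  • {3,6}:  v_{3} + v_{6} = v_{5}  so sig = (2; 1)
  • {2,4}:  v_{2} + v_{4} = 2·v_{0}  so sig = (2; 2)
  • {4,5}:  v_{4} + v_{5} = 2·v_{6}  so sig = (2; 2)

Signatures (|P|; sorted positive RHS coefficients), sorted:
    |P|=2: 14 collections, coeffs (), (), (), (1), (1), (1), (1), (1), (1), (1), (1), (1), (2), (2)


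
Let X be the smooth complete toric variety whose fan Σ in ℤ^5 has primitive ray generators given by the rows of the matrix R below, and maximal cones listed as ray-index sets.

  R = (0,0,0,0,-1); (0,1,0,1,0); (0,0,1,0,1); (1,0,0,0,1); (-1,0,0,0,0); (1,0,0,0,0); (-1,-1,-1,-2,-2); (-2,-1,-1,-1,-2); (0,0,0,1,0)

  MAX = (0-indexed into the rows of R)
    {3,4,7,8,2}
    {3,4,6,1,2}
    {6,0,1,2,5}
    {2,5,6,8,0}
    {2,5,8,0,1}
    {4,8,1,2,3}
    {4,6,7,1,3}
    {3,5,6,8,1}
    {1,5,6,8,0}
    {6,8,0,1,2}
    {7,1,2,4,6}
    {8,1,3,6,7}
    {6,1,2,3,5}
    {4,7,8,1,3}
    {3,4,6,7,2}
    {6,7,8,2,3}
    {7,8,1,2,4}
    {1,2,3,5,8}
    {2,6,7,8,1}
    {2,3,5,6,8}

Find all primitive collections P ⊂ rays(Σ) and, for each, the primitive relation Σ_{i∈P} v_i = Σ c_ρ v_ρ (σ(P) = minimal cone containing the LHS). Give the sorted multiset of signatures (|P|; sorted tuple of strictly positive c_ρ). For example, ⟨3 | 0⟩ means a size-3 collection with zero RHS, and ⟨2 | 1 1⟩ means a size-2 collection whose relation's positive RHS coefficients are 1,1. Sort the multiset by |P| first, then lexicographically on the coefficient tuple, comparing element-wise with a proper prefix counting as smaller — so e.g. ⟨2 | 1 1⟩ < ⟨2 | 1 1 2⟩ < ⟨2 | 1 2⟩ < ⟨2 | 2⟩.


9 collections generate NE(X_Σ); each relation:

  {4,5}:  v_{4} + v_{5} = 0  so sig = ⟨2 | 0⟩
  {0,3}:  v_{0} + v_{3} = v_{5}  so sig = ⟨2 | 1⟩
  {5,7}:  v_{5} + v_{7} = v_{6} + v_{8}  so sig = ⟨2 | 1 1⟩
  {0,4}:  v_{0} + v_{4} = v_{1} + v_{2} + v_{6} + v_{8}  so sig = ⟨2 | 1 1 1 1⟩
  {0,7}:  v_{0} + v_{7} = v_{1} + v_{2} + 2·v_{6} + 2·v_{8}  so sig = ⟨2 | 1 1 2 2⟩
  {4,6,8}:  v_{4} + v_{6} + v_{8} = v_{7}  so sig = ⟨3 | 1⟩
  {1,2,3,7}:  v_{1} + v_{2} + v_{3} + v_{7} = v_{4}  so sig = ⟨4 | 1⟩
  {1,2,3,6,8}:  v_{1} + v_{2} + v_{3} + v_{6} + v_{8} = 0  so sig = ⟨5 | 0⟩
  {1,2,5,6,8}:  v_{1} + v_{2} + v_{5} + v_{6} + v_{8} = v_{0}  so sig = ⟨5 | 1⟩

Signatures (|P|; sorted positive RHS coefficients), sorted:
{ ⟨2 | 0⟩,  ⟨2 | 1⟩,  ⟨2 | 1 1⟩,  ⟨2 | 1 1 1 1⟩,  ⟨2 | 1 1 2 2⟩,  ⟨3 | 1⟩,  ⟨4 | 1⟩,  ⟨5 | 0⟩,  ⟨5 | 1⟩ }


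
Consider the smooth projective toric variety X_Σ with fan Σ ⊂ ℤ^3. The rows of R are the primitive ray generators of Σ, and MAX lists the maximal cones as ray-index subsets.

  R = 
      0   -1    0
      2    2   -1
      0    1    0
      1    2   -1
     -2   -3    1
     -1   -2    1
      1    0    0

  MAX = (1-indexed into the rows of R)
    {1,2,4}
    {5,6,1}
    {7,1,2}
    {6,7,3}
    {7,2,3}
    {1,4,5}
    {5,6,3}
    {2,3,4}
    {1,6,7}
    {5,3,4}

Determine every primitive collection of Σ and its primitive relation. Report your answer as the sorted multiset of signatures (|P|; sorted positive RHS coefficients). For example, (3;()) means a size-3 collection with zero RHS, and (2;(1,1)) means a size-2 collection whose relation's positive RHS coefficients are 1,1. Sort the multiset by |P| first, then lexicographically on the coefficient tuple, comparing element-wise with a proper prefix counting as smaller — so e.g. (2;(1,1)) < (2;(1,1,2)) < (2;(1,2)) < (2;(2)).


6 collections generate NE(X_Σ); each relation:

  P={1,3}:  v_{1} + v_{3} = 0 — sig = (2;())
  P={4,6}:  v_{4} + v_{6} = 0 — sig = (2;())
  P={2,5}:  v_{2} + v_{5} = v_{1} — sig = (2;(1))
  P={2,6}:  v_{2} + v_{6} = v_{7} — sig = (2;(1))
  P={4,7}:  v_{4} + v_{7} = v_{2} — sig = (2;(1))
  P={5,7}:  v_{5} + v_{7} = v_{1} + v_{6} — sig = (2;(1,1))

Signatures (|P|; sorted positive RHS coefficients), sorted:
[(2;()), (2;()), (2;(1)), (2;(1)), (2;(1)), (2;(1,1))]


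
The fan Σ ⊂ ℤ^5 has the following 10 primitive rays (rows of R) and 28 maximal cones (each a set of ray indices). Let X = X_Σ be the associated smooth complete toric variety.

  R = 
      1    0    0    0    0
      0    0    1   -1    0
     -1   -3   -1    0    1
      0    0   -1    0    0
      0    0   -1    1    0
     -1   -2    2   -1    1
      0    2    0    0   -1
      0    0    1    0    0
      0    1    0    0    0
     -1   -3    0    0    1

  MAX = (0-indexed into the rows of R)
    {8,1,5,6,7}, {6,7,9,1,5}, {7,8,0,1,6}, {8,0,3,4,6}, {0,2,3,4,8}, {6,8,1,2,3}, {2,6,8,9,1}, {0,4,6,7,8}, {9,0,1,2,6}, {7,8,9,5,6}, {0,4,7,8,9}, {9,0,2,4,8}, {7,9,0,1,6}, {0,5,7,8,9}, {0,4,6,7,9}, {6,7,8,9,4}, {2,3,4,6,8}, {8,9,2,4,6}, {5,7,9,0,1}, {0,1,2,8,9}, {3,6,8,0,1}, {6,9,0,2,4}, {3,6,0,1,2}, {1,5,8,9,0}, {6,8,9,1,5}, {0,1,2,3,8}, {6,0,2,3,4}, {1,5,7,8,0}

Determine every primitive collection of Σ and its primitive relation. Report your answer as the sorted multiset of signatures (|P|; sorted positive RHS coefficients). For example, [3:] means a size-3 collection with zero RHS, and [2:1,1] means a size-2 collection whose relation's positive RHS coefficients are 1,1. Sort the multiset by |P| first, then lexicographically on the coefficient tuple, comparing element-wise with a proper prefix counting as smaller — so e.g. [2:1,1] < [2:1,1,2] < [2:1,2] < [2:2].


Minimal non-faces — 11 found among 10 rays, 28 max cones:

  {1,4}:  v_{1} + v_{4} = 0  →  sig = [2:]
  {3,7}:  v_{3} + v_{7} = 0  →  sig = [2:]
  {2,7}:  v_{2} + v_{7} = v_{9}  →  sig = [2:1]
  {3,9}:  v_{3} + v_{9} = v_{2}  →  sig = [2:1]
  {3,5}:  v_{3} + v_{5} = v_{1} + v_{8} + v_{9}  →  sig = [2:1,1,1]
  {4,5}:  v_{4} + v_{5} = v_{7} + v_{8} + v_{9}  →  sig = [2:1,1,1]
  {2,5}:  v_{2} + v_{5} = v_{1} + v_{8} + 2·v_{9}  →  sig = [2:1,1,2]
  {0,5,6}:  v_{0} + v_{5} + v_{6} = v_{1} + v_{7}  →  sig = [3:1,1]
  {0,6,8,9}:  v_{0} + v_{6} + v_{8} + v_{9} = 0  →  sig = [4:]
  {0,2,6,8}:  v_{0} + v_{2} + v_{6} + v_{8} = v_{3}  →  sig = [4:1]
  {1,7,8,9}:  v_{1} + v_{7} + v_{8} + v_{9} = v_{5}  →  sig = [4:1]

Sorted signature multiset PRS(X):
    |P|=2: 7 collections, coeffs (), (), (1), (1), (1,1,1), (1,1,1), (1,1,2)
    |P|=3: 1 collection, coeffs (1,1)
    |P|=4: 3 collections, coeffs (), (1), (1)


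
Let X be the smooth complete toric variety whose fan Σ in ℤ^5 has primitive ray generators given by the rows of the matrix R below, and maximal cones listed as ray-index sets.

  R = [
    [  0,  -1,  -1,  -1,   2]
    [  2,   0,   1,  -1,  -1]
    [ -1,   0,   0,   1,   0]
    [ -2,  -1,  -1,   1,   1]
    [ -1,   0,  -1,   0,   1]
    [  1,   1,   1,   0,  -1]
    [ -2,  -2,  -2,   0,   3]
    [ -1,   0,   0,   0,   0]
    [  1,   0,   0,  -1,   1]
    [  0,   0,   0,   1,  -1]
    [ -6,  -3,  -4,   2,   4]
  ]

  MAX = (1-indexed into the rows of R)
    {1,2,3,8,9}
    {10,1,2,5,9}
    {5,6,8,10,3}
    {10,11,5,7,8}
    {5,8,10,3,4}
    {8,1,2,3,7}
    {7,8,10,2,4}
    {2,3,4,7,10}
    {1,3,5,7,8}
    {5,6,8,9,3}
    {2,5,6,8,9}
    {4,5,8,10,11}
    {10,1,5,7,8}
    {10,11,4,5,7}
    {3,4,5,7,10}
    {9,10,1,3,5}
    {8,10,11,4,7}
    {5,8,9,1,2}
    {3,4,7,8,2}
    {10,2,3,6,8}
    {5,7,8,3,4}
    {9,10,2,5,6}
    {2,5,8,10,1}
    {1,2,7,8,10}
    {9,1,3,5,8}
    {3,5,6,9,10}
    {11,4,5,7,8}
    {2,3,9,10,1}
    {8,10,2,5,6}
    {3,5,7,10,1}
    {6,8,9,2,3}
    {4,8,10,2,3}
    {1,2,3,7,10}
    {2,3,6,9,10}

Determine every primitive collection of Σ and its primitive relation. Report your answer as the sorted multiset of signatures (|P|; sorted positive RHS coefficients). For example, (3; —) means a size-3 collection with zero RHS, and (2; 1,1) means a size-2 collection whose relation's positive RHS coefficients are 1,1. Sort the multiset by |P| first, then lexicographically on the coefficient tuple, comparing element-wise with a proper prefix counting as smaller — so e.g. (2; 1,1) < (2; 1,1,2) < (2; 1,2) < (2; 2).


Δ(Σ) — 11 vertices, 18 min non-faces:

  • {1,4}:  v_{1} + v_{4} = v_{7}  ⟹  sig = (2; 1)
  • {1,6}:  v_{1} + v_{6} = v_{9}  ⟹  sig = (2; 1)
  • {4,6}:  v_{4} + v_{6} = v_{3}  ⟹  sig = (2; 1)
  • {4,9}:  v_{4} + v_{9} = v_{1} + v_{3}  ⟹  sig = (2; 1,1)
  • {6,7}:  v_{6} + v_{7} = v_{1} + v_{3}  ⟹  sig = (2; 1,1)
  • {9,11}:  v_{9} + v_{11} = v_{4} + v_{5} + v_{7}  ⟹  sig = (2; 1,1,1)
  • {1,11}:  v_{1} + v_{11} = v_{5} + 2·v_{7} + v_{8} + v_{10}  ⟹  sig = (2; 1,1,1,2)
  • {2,11}:  v_{2} + v_{11} = v_{1} + v_{7} + 2·v_{8} + 2·v_{10}  ⟹  sig = (2; 1,1,2,2)
  • {6,11}:  v_{6} + v_{11} = 2·v_{4} + v_{5}  ⟹  sig = (2; 1,2)
  • {7,9}:  v_{7} + v_{9} = 2·v_{1} + v_{3}  ⟹  sig = (2; 1,2)
  • {3,11}:  v_{3} + v_{11} = 3·v_{4} + v_{5}  ⟹  sig = (2; 1,3)
  • {2,3,5}:  v_{2} + v_{3} + v_{5} = 0  ⟹  sig = (3; —)
  • {8,9,10}:  v_{8} + v_{9} + v_{10} = 0  ⟹  sig = (3; —)
  • {2,4,5}:  v_{2} + v_{4} + v_{5} = v_{1} + v_{8} + v_{10}  ⟹  sig = (3; 1,1,1)
  • {2,5,7}:  v_{2} + v_{5} + v_{7} = 2·v_{1} + v_{8} + v_{10}  ⟹  sig = (3; 1,1,2)
  • {1,3,8,10}:  v_{1} + v_{3} + v_{8} + v_{10} = v_{4}  ⟹  sig = (4; 1)
  • {3,7,8,10}:  v_{3} + v_{7} + v_{8} + v_{10} = 2·v_{4}  ⟹  sig = (4; 2)
  • {4,5,7,8,10}:  v_{4} + v_{5} + v_{7} + v_{8} + v_{10} = v_{11}  ⟹  sig = (5; 1)

Sorted signature multiset PRS(X):
[(2; 1), (2; 1), (2; 1), (2; 1,1), (2; 1,1), (2; 1,1,1), (2; 1,1,1,2), (2; 1,1,2,2), (2; 1,2), (2; 1,2), (2; 1,3), (3; —), (3; —), (3; 1,1,1), (3; 1,1,2), (4; 1), (4; 2), (5; 1)]


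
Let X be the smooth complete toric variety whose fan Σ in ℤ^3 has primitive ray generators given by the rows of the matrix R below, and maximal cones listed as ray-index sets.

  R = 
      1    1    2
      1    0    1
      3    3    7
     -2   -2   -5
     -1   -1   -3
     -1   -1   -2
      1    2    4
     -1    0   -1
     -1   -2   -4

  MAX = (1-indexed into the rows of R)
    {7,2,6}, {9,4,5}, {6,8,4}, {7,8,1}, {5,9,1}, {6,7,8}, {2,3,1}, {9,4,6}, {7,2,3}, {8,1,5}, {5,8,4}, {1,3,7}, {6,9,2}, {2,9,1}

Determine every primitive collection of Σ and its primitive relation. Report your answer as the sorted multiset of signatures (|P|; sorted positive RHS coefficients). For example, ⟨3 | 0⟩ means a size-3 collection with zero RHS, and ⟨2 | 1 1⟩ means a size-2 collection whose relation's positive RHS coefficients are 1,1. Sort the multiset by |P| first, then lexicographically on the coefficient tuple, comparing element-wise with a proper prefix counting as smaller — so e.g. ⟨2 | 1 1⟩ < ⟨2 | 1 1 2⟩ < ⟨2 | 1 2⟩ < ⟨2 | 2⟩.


|primitive collections| = 16. Relations:

  P={1,6}:  v_{1} + v_{6} = 0 ; sig = ⟨2 | 0⟩
  P={2,8}:  v_{2} + v_{8} = 0 ; sig = ⟨2 | 0⟩
  P={7,9}:  v_{7} + v_{9} = 0 ; sig = ⟨2 | 0⟩
  P={1,4}:  v_{1} + v_{4} = v_{5} ; sig = ⟨2 | 1⟩
  P={2,4}:  v_{2} + v_{4} = v_{9} ; sig = ⟨2 | 1⟩
  P={3,4}:  v_{3} + v_{4} = v_{1} ; sig = ⟨2 | 1⟩
  P={4,7}:  v_{4} + v_{7} = v_{8} ; sig = ⟨2 | 1⟩
  P={5,6}:  v_{5} + v_{6} = v_{4} ; sig = ⟨2 | 1⟩
  P={8,9}:  v_{8} + v_{9} = v_{4} ; sig = ⟨2 | 1⟩
  P={2,5}:  v_{2} + v_{5} = v_{1} + v_{9} ; sig = ⟨2 | 1 1⟩
  P={3,6}:  v_{3} + v_{6} = v_{2} + v_{7} ; sig = ⟨2 | 1 1⟩
  P={3,8}:  v_{3} + v_{8} = v_{1} + v_{7} ; sig = ⟨2 | 1 1⟩
  P={3,9}:  v_{3} + v_{9} = v_{1} + v_{2} ; sig = ⟨2 | 1 1⟩
  P={5,7}:  v_{5} + v_{7} = v_{1} + v_{8} ; sig = ⟨2 | 1 1⟩
  P={3,5}:  v_{3} + v_{5} = 2·v_{1} ; sig = ⟨2 | 2⟩
  P={1,2,7}:  v_{1} + v_{2} + v_{7} = v_{3} ; sig = ⟨3 | 1⟩

Signatures (|P|; sorted positive RHS coefficients), sorted:
{ ⟨2 | 0⟩ ×3,  ⟨2 | 1⟩ ×6,  ⟨2 | 1 1⟩ ×5,  ⟨2 | 2⟩,  ⟨3 | 1⟩ }


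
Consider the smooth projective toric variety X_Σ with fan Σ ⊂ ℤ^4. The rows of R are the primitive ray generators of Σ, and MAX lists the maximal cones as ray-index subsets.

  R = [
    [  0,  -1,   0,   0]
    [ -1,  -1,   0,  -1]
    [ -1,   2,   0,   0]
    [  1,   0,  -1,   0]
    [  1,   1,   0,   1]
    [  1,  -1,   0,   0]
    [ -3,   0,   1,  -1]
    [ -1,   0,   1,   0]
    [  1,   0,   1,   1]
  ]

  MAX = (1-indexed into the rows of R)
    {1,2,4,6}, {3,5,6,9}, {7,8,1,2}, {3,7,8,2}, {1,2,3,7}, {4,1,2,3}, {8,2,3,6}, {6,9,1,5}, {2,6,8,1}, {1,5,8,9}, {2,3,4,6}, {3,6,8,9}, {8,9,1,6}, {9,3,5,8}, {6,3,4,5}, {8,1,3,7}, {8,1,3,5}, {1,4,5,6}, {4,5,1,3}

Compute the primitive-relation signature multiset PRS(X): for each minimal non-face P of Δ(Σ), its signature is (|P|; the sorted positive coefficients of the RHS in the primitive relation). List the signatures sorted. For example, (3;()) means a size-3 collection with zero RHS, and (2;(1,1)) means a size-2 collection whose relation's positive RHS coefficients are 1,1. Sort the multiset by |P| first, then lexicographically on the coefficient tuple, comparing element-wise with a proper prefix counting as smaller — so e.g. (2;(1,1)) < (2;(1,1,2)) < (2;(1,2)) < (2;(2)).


Σ has 12 primitive collections:

  P={2,5}:  v_{2} + v_{5} = 0  so sig = (2;())
  P={4,8}:  v_{4} + v_{8} = 0  so sig = (2;())
  P={2,9}:  v_{2} + v_{9} = v_{6} + v_{8}  so sig = (2;(1,1))
  P={4,9}:  v_{4} + v_{9} = v_{5} + v_{6}  so sig = (2;(1,1))
  P={6,7}:  v_{6} + v_{7} = v_{2} + v_{8}  so sig = (2;(1,1))
  P={4,7}:  v_{4} + v_{7} = v_{1} + v_{2} + v_{3}  so sig = (2;(1,1,1))
  P={5,7}:  v_{5} + v_{7} = v_{1} + v_{3} + v_{8}  so sig = (2;(1,1,1))
  P={7,9}:  v_{7} + v_{9} = 2·v_{8}  so sig = (2;(2))
  P={1,3,6}:  v_{1} + v_{3} + v_{6} = 0  so sig = (3;())
  P={5,6,8}:  v_{5} + v_{6} + v_{8} = v_{9}  so sig = (3;(1))
  P={1,3,9}:  v_{1} + v_{3} + v_{9} = v_{5} + v_{8}  so sig = (3;(1,1))
  P={1,2,3,8}:  v_{1} + v_{2} + v_{3} + v_{8} = v_{7}  so sig = (4;(1))

Signatures (|P|; sorted positive RHS coefficients), sorted:
    |P|=2: 8 collections, coeffs (), (), (1,1), (1,1), (1,1), (1,1,1), (1,1,1), (2)
    |P|=3: 3 collections, coeffs (), (1), (1,1)
    |P|=4: 1 collection, coeffs (1)


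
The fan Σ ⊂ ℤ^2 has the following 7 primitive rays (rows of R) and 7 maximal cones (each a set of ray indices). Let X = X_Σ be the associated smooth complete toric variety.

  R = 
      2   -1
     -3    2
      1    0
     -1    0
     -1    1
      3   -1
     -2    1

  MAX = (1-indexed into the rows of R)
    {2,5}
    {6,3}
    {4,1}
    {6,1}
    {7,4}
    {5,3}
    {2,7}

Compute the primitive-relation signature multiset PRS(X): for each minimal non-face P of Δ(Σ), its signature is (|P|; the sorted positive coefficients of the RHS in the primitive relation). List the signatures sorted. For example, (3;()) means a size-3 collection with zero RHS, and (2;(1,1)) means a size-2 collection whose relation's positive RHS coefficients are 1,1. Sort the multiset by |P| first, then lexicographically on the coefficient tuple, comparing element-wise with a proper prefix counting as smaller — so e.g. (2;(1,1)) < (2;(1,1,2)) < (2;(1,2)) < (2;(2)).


Primitive collections (14):

  P={1,7}:  v_{1} + v_{7} = 0  →  sig = (2;())
  P={3,4}:  v_{3} + v_{4} = 0  →  sig = (2;())
  P={1,2}:  v_{1} + v_{2} = v_{5}  →  sig = (2;(1))
  P={1,3}:  v_{1} + v_{3} = v_{6}  →  sig = (2;(1))
  P={1,5}:  v_{1} + v_{5} = v_{3}  →  sig = (2;(1))
  P={3,7}:  v_{3} + v_{7} = v_{5}  →  sig = (2;(1))
  P={4,5}:  v_{4} + v_{5} = v_{7}  →  sig = (2;(1))
  P={4,6}:  v_{4} + v_{6} = v_{1}  →  sig = (2;(1))
  P={5,7}:  v_{5} + v_{7} = v_{2}  →  sig = (2;(1))
  P={6,7}:  v_{6} + v_{7} = v_{3}  →  sig = (2;(1))
  P={2,6}:  v_{2} + v_{6} = v_{3} + v_{5}  →  sig = (2;(1,1))
  P={2,3}:  v_{2} + v_{3} = 2·v_{5}  →  sig = (2;(2))
  P={2,4}:  v_{2} + v_{4} = 2·v_{7}  →  sig = (2;(2))
  P={5,6}:  v_{5} + v_{6} = 2·v_{3}  →  sig = (2;(2))

Sorted signature multiset PRS(X):
    (2;())
    (2;())
    (2;(1))
    (2;(1))
    (2;(1))
    (2;(1))
    (2;(1))
    (2;(1))
    (2;(1))
    (2;(1))
    (2;(1,1))
    (2;(2))
    (2;(2))
    (2;(2))
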